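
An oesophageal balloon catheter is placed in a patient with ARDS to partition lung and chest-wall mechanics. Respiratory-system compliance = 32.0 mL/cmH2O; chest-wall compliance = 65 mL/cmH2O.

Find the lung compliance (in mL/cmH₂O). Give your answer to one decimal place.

1/CL = 1/Crs − 1/Ccw.
1/CL = 1/32.0 − 1/65 = 0.01587.
CL = 63.012 mL/cmH2O.

63.0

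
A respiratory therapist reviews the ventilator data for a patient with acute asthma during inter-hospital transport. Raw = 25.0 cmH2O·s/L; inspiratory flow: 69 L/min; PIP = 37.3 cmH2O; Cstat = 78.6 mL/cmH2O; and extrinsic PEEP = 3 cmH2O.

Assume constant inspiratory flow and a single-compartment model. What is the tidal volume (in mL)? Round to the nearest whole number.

Flow: 69 L/min ÷ 60 = 1.15 L/s.
Equation of motion (constant flow): PIP = Vt/C + R·V̇ + PEEP.
Vt/C = PIP − R·V̇ − PEEP = 37.3 − 28.75 − 3 = 5.55 cmH2O.
Vt = C × 5.55 = 78.6 × 5.55 = 436.23 mL.

436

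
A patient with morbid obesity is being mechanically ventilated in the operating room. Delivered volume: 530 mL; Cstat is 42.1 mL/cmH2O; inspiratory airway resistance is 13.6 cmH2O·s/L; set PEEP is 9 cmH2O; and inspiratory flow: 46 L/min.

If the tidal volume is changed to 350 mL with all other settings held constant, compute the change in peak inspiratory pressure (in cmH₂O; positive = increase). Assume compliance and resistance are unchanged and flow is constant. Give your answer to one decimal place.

-4.3

PIP = Vt/C + R·V̇ + PEEP (constant-flow equation of motion).
Only the elastic term changes: ΔPIP = ΔVt / C = (350 − 530) / 42.1 = -4.276 cmH2O.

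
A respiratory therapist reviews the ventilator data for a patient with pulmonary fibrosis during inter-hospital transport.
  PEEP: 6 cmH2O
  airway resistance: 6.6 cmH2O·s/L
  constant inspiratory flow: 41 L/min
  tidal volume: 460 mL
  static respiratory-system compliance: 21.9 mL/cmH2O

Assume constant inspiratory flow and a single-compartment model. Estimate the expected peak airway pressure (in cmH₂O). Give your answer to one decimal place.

31.5

Flow: 41 L/min ÷ 60 = 0.6833 L/s.
Equation of motion (constant flow): PIP = Vt/C + R·V̇ + PEEP.
PIP = 460/21.9 + 6.6×0.6833 + 6 = 21.005 + 4.51 + 6 = 31.515 cmH2O.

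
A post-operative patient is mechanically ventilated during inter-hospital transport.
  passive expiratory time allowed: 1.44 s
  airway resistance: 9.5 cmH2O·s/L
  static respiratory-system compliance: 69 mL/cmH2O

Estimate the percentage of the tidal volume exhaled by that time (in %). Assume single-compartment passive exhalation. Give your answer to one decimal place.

88.9

τ = R × C = 9.5 × 69 mL/cmH2O = 9.5 × 0.069 L/cmH2O = 0.6555 s.
Passive exhalation: V(t)/V₀ = e^(−t/τ) = e^(−1.44/0.6555) = 0.1112.
Fraction exhaled = 1 − 0.1112 = 0.8888 → 88.88%.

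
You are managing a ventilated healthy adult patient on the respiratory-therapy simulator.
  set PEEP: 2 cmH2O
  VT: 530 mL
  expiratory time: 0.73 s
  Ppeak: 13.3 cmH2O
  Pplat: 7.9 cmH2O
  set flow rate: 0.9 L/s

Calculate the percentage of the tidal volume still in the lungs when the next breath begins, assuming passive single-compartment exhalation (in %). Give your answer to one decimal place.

R = (PIP − Pplat)/V̇ = (13.3 − 7.9) / 0.9 = 5.4/0.9 = 6.0 cmH2O·s/L.
C = Vt/(Pplat − PEEP) = 530.0 / (7.9 − 2) = 530.0/5.9 = 89.831 mL/cmH2O.
τ = R × C = 6.0 × 0.08983 L/cmH2O = 0.539 s.
Fraction remaining at end-expiration = e^(−Te/τ) = e^(−0.73/0.539) = 0.2581 → 25.81%.

25.8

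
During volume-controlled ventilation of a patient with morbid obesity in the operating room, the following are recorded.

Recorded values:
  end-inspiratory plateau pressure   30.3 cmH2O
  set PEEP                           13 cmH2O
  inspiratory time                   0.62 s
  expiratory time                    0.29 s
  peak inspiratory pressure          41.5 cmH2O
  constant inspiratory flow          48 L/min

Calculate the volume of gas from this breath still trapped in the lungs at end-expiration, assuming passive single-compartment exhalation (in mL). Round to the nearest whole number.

Flow: 48 L/min ÷ 60 = 0.8 L/s.
Vt = flow × Ti = 0.8 L/s × 0.62 s × 1000 mL/L = 496.0 mL.
R = (PIP − Pplat)/V̇ = (41.5 − 30.3) / 0.8 = 11.2/0.8 = 14.0 cmH2O·s/L.
C = Vt/(Pplat − PEEP) = 496.0 / (30.3 − 13) = 496.0/17.3 = 28.671 mL/cmH2O.
τ = R × C = 14.0 × 0.02867 L/cmH2O = 0.4014 s.
Fraction remaining = e^(−Te/τ) = e^(−0.29/0.4014) = 0.4856.
Trapped volume = 496.0 × 0.4856 = 240.86 mL.

241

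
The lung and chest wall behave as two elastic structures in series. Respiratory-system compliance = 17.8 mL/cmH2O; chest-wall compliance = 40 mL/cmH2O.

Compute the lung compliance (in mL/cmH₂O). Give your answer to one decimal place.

32.1

1/CL = 1/Crs − 1/Ccw.
1/CL = 1/17.8 − 1/40 = 0.03118.
CL = 32.072 mL/cmH2O.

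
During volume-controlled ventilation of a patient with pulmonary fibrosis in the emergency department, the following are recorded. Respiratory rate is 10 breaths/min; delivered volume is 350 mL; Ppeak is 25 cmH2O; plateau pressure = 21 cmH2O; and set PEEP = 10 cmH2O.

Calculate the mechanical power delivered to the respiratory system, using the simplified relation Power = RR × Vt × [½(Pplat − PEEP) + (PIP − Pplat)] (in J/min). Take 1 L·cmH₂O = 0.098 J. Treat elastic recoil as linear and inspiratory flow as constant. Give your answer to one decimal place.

Per-breath work = Vt × [½(Pplat−PEEP) + (PIP−Pplat)] = 0.350 × [0.5×11.0 + 4.0] = 0.350 × 9.5 = 3.325 L·cmH2O.
Power = 10 × 3.325 = 33.25 L·cmH2O/min.
× 0.098 J/(L·cmH2O) → 3.259 J/min.

3.3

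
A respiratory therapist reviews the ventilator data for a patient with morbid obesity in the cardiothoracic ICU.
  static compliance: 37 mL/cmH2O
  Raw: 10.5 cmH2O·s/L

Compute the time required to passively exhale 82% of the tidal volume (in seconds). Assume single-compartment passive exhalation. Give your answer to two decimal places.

τ = R × C = 10.5 × 37 mL/cmH2O = 10.5 × 0.037 L/cmH2O = 0.3885 s.
Exhaled fraction f = 1 − e^(−t/τ) → t = −τ·ln(1 − f) = −0.3885·ln(0.18) = 0.6662 s.

0.67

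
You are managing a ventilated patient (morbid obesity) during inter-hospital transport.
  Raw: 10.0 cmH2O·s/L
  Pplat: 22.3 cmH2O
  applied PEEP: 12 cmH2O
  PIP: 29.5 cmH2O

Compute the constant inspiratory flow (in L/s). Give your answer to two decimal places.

0.72

flow = (PIP − Pplat) / Raw = 7.2 / 10.0 = 0.72 L/s.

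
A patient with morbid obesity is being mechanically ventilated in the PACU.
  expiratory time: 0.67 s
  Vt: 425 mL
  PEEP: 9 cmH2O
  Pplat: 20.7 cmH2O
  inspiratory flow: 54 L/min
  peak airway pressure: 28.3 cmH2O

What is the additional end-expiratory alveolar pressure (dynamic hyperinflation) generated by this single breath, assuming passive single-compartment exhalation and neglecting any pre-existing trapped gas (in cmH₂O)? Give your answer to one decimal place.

1.3

Flow: 54 L/min ÷ 60 = 0.9 L/s.
R = (PIP − Pplat)/V̇ = (28.3 − 20.7) / 0.9 = 7.6/0.9 = 8.444 cmH2O·s/L.
C = Vt/(Pplat − PEEP) = 425.0 / (20.7 − 9) = 425.0/11.7 = 36.325 mL/cmH2O.
τ = R × C = 8.444 × 0.03633 L/cmH2O = 0.3068 s.
Fraction remaining = e^(−Te/τ) = e^(−0.67/0.3068) = 0.1126; trapped volume = 425.0 × 0.1126 = 47.855 mL.
Additional alveolar pressure from trapping ≈ V_trapped / C = 47.855 / 36.325 = 1.317 cmH2O.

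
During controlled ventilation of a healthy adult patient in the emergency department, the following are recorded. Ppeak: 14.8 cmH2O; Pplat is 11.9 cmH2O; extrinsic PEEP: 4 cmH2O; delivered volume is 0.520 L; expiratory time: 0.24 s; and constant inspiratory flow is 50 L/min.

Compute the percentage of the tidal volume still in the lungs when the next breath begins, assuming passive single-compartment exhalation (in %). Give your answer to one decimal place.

Flow: 50 L/min ÷ 60 = 0.8333 L/s.
R = (PIP − Pplat)/V̇ = (14.8 − 11.9) / 0.8333 = 2.9/0.8333 = 3.48 cmH2O·s/L.
C = Vt/(Pplat − PEEP) = 520.0 / (11.9 − 4) = 520.0/7.9 = 65.823 mL/cmH2O.
τ = R × C = 3.48 × 0.06582 L/cmH2O = 0.2291 s.
Fraction remaining at end-expiration = e^(−Te/τ) = e^(−0.24/0.2291) = 0.3508 → 35.08%.

35.1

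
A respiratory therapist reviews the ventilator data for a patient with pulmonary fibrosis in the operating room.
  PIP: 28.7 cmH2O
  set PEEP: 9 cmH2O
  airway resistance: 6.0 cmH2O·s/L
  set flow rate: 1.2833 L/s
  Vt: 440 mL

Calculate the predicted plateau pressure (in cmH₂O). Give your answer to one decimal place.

21.0

Pplat = PIP − Raw × flow = 28.7 − 6.0 × 1.2833 = 28.7 − 7.7 = 21.0 cmH2O.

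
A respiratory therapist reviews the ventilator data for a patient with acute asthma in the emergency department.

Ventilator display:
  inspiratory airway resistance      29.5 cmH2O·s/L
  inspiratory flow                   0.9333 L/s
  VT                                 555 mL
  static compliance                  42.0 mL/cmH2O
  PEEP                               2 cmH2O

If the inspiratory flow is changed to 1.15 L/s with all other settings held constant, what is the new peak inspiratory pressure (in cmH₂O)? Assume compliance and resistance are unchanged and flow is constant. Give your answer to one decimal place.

49.1

PIP = Vt/C + R·V̇ + PEEP (constant-flow equation of motion).
Only the resistive term changes: ΔPIP = R × ΔV̇ = 29.5 × (1.15 − 0.9333) = 29.5 × 0.2167 = 6.393 cmH2O.
Original PIP = 555/42.0 + 29.5×0.9333 + 2 = 42.747 cmH2O; new PIP = 42.747 + (6.393) = 49.14 cmH2O.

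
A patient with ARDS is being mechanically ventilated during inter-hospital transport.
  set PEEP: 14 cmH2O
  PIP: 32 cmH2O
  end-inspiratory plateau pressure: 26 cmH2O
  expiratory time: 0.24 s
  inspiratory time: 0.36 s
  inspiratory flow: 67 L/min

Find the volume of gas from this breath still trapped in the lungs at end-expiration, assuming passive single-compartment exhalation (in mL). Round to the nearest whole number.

106

Flow: 67 L/min ÷ 60 = 1.1167 L/s.
Vt = flow × Ti = 1.1167 L/s × 0.36 s × 1000 mL/L = 402.01 mL.
R = (PIP − Pplat)/V̇ = (32 − 26) / 1.1167 = 6.0/1.1167 = 5.373 cmH2O·s/L.
C = Vt/(Pplat − PEEP) = 402.01 / (26 − 14) = 402.01/12.0 = 33.501 mL/cmH2O.
τ = R × C = 5.373 × 0.0335 L/cmH2O = 0.18 s.
Fraction remaining = e^(−Te/τ) = e^(−0.24/0.18) = 0.2636.
Trapped volume = 402.01 × 0.2636 = 105.97 mL.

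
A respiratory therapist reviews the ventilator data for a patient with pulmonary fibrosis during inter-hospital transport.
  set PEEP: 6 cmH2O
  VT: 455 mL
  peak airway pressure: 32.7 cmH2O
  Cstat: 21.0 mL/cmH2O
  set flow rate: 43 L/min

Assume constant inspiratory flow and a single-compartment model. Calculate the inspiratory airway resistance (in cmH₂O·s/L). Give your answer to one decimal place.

7.0

Flow: 43 L/min ÷ 60 = 0.7167 L/s.
Equation of motion (constant flow): PIP = Vt/C + R·V̇ + PEEP.
R·V̇ = PIP − Vt/C − PEEP = 32.7 − 455/21.0 − 6 = 32.7 − 21.667 − 6 = 5.033 cmH2O.
R = 5.033 / 0.7167 = 7.022 cmH2O·s/L.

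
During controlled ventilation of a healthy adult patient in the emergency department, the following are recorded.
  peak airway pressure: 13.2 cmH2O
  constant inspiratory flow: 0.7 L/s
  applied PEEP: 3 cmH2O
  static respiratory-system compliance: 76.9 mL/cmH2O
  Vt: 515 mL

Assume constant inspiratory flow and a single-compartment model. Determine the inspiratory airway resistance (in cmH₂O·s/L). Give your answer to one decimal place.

5.0

Equation of motion (constant flow): PIP = Vt/C + R·V̇ + PEEP.
R·V̇ = PIP − Vt/C − PEEP = 13.2 − 515/76.9 − 3 = 13.2 − 6.697 − 3 = 3.503 cmH2O.
R = 3.503 / 0.7 = 5.004 cmH2O·s/L.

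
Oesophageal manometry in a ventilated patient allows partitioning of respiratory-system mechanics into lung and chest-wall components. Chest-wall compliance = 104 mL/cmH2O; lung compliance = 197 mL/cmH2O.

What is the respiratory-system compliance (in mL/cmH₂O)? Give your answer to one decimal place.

Lung and chest wall are elastances in series: 1/Crs = 1/CL + 1/Ccw.
1/Crs = 1/197 + 1/104 = 0.01469.
Crs = 68.074 mL/cmH2O.

68.1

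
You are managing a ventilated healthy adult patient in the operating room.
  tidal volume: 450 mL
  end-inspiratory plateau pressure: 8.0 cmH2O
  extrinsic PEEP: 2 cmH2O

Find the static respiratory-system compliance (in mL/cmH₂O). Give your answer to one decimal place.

75.0

Cstat = Vt / (Pplat − PEEP) = 450 / (8.0 − 2) = 450 / 6.0 = 75.0 mL/cmH2O.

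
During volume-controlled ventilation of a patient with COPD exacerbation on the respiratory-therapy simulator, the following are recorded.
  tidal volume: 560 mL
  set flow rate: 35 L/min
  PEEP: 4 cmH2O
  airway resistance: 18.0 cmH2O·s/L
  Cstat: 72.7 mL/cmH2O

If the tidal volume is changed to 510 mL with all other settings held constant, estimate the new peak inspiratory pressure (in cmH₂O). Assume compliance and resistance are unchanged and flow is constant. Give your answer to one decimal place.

Flow: 35 L/min ÷ 60 = 0.5833 L/s.
PIP = Vt/C + R·V̇ + PEEP (constant-flow equation of motion).
Only the elastic term changes: ΔPIP = ΔVt / C = (510 − 560) / 72.7 = -0.6878 cmH2O.
Original PIP = 560/72.7 + 18.0×0.5833 + 4 = 22.202 cmH2O; new PIP = 22.202 + (-0.6878) = 21.514 cmH2O.

21.5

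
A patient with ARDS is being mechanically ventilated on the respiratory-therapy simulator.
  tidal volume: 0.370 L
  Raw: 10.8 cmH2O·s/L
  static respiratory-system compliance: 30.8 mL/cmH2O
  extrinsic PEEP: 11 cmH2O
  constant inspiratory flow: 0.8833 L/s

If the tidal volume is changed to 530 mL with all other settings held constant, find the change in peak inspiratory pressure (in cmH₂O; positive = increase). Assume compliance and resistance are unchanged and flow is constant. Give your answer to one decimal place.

PIP = Vt/C + R·V̇ + PEEP (constant-flow equation of motion).
Only the elastic term changes: ΔPIP = ΔVt / C = (530 − 370) / 30.8 = 5.195 cmH2O.

5.2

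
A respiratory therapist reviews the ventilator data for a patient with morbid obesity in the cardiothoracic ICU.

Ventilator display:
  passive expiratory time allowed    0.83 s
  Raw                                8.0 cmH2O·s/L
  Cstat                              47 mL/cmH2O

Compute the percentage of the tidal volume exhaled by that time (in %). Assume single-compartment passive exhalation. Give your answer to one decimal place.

89.0

τ = R × C = 8.0 × 47 mL/cmH2O = 8.0 × 0.047 L/cmH2O = 0.376 s.
Passive exhalation: V(t)/V₀ = e^(−t/τ) = e^(−0.83/0.376) = 0.11.
Fraction exhaled = 1 − 0.11 = 0.89 → 89.0%.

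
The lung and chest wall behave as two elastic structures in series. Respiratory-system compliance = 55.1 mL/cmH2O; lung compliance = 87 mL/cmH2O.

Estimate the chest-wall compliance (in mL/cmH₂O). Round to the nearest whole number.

150

1/Ccw = 1/Crs − 1/CL.
1/Ccw = 1/55.1 − 1/87 = 0.006655.
Ccw = 150.26 mL/cmH2O.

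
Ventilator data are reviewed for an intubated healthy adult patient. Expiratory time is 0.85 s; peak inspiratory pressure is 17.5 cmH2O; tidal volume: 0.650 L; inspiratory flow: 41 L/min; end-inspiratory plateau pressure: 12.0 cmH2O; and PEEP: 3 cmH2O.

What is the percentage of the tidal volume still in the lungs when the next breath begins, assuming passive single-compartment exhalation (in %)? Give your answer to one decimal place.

23.2

Flow: 41 L/min ÷ 60 = 0.6833 L/s.
R = (PIP − Pplat)/V̇ = (17.5 − 12.0) / 0.6833 = 5.5/0.6833 = 8.049 cmH2O·s/L.
C = Vt/(Pplat − PEEP) = 650.0 / (12.0 − 3) = 650.0/9.0 = 72.222 mL/cmH2O.
τ = R × C = 8.049 × 0.07222 L/cmH2O = 0.5813 s.
Fraction remaining at end-expiration = e^(−Te/τ) = e^(−0.85/0.5813) = 0.2317 → 23.17%.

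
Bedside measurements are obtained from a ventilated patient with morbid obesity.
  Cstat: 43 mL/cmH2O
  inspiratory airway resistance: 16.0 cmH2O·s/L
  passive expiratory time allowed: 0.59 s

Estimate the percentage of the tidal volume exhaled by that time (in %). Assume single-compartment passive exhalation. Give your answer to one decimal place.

τ = R × C = 16.0 × 43 mL/cmH2O = 16.0 × 0.043 L/cmH2O = 0.688 s.
Passive exhalation: V(t)/V₀ = e^(−t/τ) = e^(−0.59/0.688) = 0.4242.
Fraction exhaled = 1 − 0.4242 = 0.5758 → 57.58%.

57.6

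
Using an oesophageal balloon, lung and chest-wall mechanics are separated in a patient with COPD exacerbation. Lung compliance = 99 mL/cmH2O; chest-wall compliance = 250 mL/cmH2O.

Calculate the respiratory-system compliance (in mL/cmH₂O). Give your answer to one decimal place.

70.9

Lung and chest wall are elastances in series: 1/Crs = 1/CL + 1/Ccw.
1/Crs = 1/99 + 1/250 = 0.0141.
Crs = 70.922 mL/cmH2O.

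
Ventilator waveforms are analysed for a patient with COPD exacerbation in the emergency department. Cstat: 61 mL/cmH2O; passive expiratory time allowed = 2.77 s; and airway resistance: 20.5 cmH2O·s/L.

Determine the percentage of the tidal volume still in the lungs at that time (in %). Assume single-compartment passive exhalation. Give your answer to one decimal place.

10.9

τ = R × C = 20.5 × 61 mL/cmH2O = 20.5 × 0.061 L/cmH2O = 1.251 s.
Passive exhalation: V(t)/V₀ = e^(−t/τ) = e^(−2.77/1.251) = 0.1092.
Fraction remaining = 0.1092 → 10.92%.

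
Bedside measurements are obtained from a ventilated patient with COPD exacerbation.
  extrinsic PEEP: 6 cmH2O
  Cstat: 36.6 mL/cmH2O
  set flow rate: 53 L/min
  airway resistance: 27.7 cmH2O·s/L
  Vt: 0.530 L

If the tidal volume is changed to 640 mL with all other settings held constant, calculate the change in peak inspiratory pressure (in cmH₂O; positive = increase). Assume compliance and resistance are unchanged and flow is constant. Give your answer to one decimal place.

3.0

PIP = Vt/C + R·V̇ + PEEP (constant-flow equation of motion).
Only the elastic term changes: ΔPIP = ΔVt / C = (640 − 530) / 36.6 = 3.005 cmH2O.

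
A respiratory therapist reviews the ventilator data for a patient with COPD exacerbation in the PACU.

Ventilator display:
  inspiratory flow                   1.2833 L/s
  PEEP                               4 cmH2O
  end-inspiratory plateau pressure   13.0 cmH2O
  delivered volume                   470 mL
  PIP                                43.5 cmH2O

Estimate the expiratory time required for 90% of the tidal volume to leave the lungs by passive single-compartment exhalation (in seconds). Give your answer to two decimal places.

2.86

R = (PIP − Pplat)/V̇ = (43.5 − 13.0) / 1.2833 = 30.5/1.2833 = 23.767 cmH2O·s/L.
C = Vt/(Pplat − PEEP) = 470.0 / (13.0 − 4) = 470.0/9.0 = 52.222 mL/cmH2O.
τ = R × C = 23.767 × 0.05222 L/cmH2O = 1.241 s.
t = −τ·ln(1 − 0.90) = −1.241·ln(0.1) = 2.858 s.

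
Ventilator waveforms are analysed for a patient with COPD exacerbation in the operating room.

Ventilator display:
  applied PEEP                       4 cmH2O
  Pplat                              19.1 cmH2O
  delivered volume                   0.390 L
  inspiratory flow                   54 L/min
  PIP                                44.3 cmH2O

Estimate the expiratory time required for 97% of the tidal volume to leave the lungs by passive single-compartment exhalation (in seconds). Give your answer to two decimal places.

2.54

Flow: 54 L/min ÷ 60 = 0.9 L/s.
R = (PIP − Pplat)/V̇ = (44.3 − 19.1) / 0.9 = 25.2/0.9 = 28.0 cmH2O·s/L.
C = Vt/(Pplat − PEEP) = 390.0 / (19.1 − 4) = 390.0/15.1 = 25.828 mL/cmH2O.
τ = R × C = 28.0 × 0.02583 L/cmH2O = 0.7232 s.
t = −τ·ln(1 − 0.97) = −0.7232·ln(0.03) = 2.536 s.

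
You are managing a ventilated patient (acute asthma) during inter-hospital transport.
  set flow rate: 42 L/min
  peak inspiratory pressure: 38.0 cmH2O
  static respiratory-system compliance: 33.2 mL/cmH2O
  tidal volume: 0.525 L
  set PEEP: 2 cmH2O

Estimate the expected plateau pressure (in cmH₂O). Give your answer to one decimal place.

17.8

Pplat = PEEP + Vt / Cstat = 2 + 525 / 33.2 = 2 + 15.813 = 17.813 cmH2O.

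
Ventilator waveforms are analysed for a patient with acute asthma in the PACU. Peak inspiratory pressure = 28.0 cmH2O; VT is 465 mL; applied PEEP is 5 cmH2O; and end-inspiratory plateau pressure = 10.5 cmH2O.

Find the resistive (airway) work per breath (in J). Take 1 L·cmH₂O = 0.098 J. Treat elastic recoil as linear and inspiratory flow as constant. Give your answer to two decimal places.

0.80

With constant inspiratory flow the resistive pressure is constant at PIP − Pplat = 28.0 − 10.5 = 17.5 cmH2O, so resistive work = 17.5 × 0.465 = 8.138 L·cmH2O.
× 0.098 J/(L·cmH2O) → 0.7975 J.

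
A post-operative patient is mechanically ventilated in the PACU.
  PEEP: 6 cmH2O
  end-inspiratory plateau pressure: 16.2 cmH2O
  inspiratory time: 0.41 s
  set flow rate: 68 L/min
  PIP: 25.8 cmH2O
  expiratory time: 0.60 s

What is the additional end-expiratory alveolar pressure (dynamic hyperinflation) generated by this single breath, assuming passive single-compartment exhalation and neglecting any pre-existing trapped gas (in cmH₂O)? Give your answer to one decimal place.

2.2

Flow: 68 L/min ÷ 60 = 1.1333 L/s.
Vt = flow × Ti = 1.1333 L/s × 0.41 s × 1000 mL/L = 464.65 mL.
R = (PIP − Pplat)/V̇ = (25.8 − 16.2) / 1.1333 = 9.6/1.1333 = 8.471 cmH2O·s/L.
C = Vt/(Pplat − PEEP) = 464.65 / (16.2 − 6) = 464.65/10.2 = 45.554 mL/cmH2O.
τ = R × C = 8.471 × 0.04555 L/cmH2O = 0.3859 s.
Fraction remaining = e^(−Te/τ) = e^(−0.60/0.3859) = 0.2112; trapped volume = 464.65 × 0.2112 = 98.134 mL.
Additional alveolar pressure from trapping ≈ V_trapped / C = 98.134 / 45.554 = 2.154 cmH2O.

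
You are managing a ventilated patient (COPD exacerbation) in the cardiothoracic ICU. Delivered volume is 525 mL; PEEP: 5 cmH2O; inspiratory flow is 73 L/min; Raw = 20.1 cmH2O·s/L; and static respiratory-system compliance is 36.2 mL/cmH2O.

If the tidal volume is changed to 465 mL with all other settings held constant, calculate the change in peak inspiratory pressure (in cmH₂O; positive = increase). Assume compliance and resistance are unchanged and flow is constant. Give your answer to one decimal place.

PIP = Vt/C + R·V̇ + PEEP (constant-flow equation of motion).
Only the elastic term changes: ΔPIP = ΔVt / C = (465 − 525) / 36.2 = -1.657 cmH2O.

-1.7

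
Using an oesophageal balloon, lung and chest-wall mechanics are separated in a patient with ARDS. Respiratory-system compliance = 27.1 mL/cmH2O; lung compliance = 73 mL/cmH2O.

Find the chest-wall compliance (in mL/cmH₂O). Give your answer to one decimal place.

1/Ccw = 1/Crs − 1/CL.
1/Ccw = 1/27.1 − 1/73 = 0.0232.
Ccw = 43.103 mL/cmH2O.

43.1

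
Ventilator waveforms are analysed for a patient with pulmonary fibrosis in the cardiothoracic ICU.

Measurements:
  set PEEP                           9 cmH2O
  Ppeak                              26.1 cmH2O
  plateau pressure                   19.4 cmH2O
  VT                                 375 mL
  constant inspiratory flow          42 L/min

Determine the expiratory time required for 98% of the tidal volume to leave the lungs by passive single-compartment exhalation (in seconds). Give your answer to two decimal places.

1.35

Flow: 42 L/min ÷ 60 = 0.7 L/s.
R = (PIP − Pplat)/V̇ = (26.1 − 19.4) / 0.7 = 6.7/0.7 = 9.571 cmH2O·s/L.
C = Vt/(Pplat − PEEP) = 375.0 / (19.4 − 9) = 375.0/10.4 = 36.058 mL/cmH2O.
τ = R × C = 9.571 × 0.03606 L/cmH2O = 0.3451 s.
t = −τ·ln(1 − 0.98) = −0.3451·ln(0.02) = 1.35 s.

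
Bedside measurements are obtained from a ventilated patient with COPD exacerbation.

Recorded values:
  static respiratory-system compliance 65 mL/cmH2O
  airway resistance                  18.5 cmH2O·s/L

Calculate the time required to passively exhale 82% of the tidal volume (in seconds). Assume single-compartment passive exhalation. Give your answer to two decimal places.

τ = R × C = 18.5 × 65 mL/cmH2O = 18.5 × 0.065 L/cmH2O = 1.203 s.
Exhaled fraction f = 1 − e^(−t/τ) → t = −τ·ln(1 − f) = −1.203·ln(0.18) = 2.063 s.

2.06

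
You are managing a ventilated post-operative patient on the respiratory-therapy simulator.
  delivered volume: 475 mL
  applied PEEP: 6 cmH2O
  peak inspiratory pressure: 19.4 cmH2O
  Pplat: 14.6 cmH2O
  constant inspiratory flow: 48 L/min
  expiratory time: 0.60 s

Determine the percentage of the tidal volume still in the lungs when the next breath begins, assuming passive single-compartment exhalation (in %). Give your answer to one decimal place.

Flow: 48 L/min ÷ 60 = 0.8 L/s.
R = (PIP − Pplat)/V̇ = (19.4 − 14.6) / 0.8 = 4.8/0.8 = 6.0 cmH2O·s/L.
C = Vt/(Pplat − PEEP) = 475.0 / (14.6 − 6) = 475.0/8.6 = 55.233 mL/cmH2O.
τ = R × C = 6.0 × 0.05523 L/cmH2O = 0.3314 s.
Fraction remaining at end-expiration = e^(−Te/τ) = e^(−0.60/0.3314) = 0.1636 → 16.36%.

16.4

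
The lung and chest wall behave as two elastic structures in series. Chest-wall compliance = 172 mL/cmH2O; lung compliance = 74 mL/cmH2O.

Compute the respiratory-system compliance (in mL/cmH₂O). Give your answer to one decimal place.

51.7

Lung and chest wall are elastances in series: 1/Crs = 1/CL + 1/Ccw.
1/Crs = 1/74 + 1/172 = 0.01933.
Crs = 51.733 mL/cmH2O.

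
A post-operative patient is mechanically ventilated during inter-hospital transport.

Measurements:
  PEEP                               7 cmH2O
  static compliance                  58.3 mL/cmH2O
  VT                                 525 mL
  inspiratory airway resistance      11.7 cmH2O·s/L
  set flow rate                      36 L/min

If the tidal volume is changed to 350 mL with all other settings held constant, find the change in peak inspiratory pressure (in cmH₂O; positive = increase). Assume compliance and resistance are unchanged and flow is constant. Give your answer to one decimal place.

-3.0

PIP = Vt/C + R·V̇ + PEEP (constant-flow equation of motion).
Only the elastic term changes: ΔPIP = ΔVt / C = (350 − 525) / 58.3 = -3.002 cmH2O.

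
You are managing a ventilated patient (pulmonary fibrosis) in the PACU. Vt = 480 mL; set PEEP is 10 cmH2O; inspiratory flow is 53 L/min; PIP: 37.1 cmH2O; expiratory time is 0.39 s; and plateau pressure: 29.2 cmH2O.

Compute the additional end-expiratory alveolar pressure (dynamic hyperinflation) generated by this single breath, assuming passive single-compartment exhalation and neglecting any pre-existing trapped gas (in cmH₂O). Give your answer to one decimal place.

3.4

Flow: 53 L/min ÷ 60 = 0.8833 L/s.
R = (PIP − Pplat)/V̇ = (37.1 − 29.2) / 0.8833 = 7.9/0.8833 = 8.944 cmH2O·s/L.
C = Vt/(Pplat − PEEP) = 480.0 / (29.2 − 10) = 480.0/19.2 = 25.0 mL/cmH2O.
τ = R × C = 8.944 × 0.025 L/cmH2O = 0.2236 s.
Fraction remaining = e^(−Te/τ) = e^(−0.39/0.2236) = 0.1748; trapped volume = 480.0 × 0.1748 = 83.904 mL.
Additional alveolar pressure from trapping ≈ V_trapped / C = 83.904 / 25.0 = 3.356 cmH2O.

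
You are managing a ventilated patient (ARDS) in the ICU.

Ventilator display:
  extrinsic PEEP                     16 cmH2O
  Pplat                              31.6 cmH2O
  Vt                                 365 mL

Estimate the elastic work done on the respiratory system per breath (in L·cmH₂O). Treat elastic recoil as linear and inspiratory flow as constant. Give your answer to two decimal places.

Elastic work ≈ ½ × (Pplat − PEEP) × Vt = 0.5 × (31.6 − 16) × 0.365 L = 0.5 × 15.6 × 0.365 = 2.847 L·cmH2O.

2.85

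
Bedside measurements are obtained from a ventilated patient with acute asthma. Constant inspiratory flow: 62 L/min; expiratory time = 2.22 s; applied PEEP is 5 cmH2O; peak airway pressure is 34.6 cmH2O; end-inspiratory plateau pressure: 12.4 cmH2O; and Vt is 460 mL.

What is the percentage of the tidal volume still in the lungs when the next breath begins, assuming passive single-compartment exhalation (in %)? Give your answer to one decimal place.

Flow: 62 L/min ÷ 60 = 1.0333 L/s.
R = (PIP − Pplat)/V̇ = (34.6 − 12.4) / 1.0333 = 22.2/1.0333 = 21.485 cmH2O·s/L.
C = Vt/(Pplat − PEEP) = 460.0 / (12.4 − 5) = 460.0/7.4 = 62.162 mL/cmH2O.
τ = R × C = 21.485 × 0.06216 L/cmH2O = 1.336 s.
Fraction remaining at end-expiration = e^(−Te/τ) = e^(−2.22/1.336) = 0.1898 → 18.98%.

19.0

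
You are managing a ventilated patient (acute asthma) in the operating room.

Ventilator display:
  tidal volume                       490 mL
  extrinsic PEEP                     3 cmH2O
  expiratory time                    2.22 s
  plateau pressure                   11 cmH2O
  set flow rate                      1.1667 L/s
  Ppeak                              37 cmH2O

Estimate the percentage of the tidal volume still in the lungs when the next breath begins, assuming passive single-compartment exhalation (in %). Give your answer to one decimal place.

19.7

R = (PIP − Pplat)/V̇ = (37 − 11) / 1.1667 = 26.0/1.1667 = 22.285 cmH2O·s/L.
C = Vt/(Pplat − PEEP) = 490.0 / (11 − 3) = 490.0/8.0 = 61.25 mL/cmH2O.
τ = R × C = 22.285 × 0.06125 L/cmH2O = 1.365 s.
Fraction remaining at end-expiration = e^(−Te/τ) = e^(−2.22/1.365) = 0.1966 → 19.66%.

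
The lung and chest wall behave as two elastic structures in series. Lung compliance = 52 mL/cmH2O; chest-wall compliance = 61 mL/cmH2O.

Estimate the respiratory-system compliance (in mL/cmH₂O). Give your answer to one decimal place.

Lung and chest wall are elastances in series: 1/Crs = 1/CL + 1/Ccw.
1/Crs = 1/52 + 1/61 = 0.03562.
Crs = 28.074 mL/cmH2O.

28.1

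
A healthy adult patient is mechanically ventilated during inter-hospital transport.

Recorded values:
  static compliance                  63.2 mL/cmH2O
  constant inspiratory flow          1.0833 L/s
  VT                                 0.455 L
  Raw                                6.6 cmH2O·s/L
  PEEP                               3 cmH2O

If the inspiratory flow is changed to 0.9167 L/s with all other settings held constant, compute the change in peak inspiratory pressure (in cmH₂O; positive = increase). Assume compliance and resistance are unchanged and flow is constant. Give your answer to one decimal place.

PIP = Vt/C + R·V̇ + PEEP (constant-flow equation of motion).
Only the resistive term changes: ΔPIP = R × ΔV̇ = 6.6 × (0.9167 − 1.0833) = 6.6 × -0.1666 = -1.1 cmH2O.

-1.1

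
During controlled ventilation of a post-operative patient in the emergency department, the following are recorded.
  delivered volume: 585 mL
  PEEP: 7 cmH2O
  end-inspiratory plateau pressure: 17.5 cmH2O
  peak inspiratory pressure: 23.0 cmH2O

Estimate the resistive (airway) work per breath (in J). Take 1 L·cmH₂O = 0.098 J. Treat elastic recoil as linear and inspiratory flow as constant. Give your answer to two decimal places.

With constant inspiratory flow the resistive pressure is constant at PIP − Pplat = 23.0 − 17.5 = 5.5 cmH2O, so resistive work = 5.5 × 0.585 = 3.218 L·cmH2O.
× 0.098 J/(L·cmH2O) → 0.3154 J.

0.32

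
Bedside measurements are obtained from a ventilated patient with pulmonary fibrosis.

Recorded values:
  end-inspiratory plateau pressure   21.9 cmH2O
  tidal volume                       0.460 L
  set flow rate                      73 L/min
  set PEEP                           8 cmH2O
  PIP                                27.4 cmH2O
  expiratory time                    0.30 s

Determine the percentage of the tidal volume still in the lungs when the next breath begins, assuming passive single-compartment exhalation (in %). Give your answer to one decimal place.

13.5

Flow: 73 L/min ÷ 60 = 1.2167 L/s.
R = (PIP − Pplat)/V̇ = (27.4 − 21.9) / 1.2167 = 5.5/1.2167 = 4.52 cmH2O·s/L.
C = Vt/(Pplat − PEEP) = 460.0 / (21.9 − 8) = 460.0/13.9 = 33.094 mL/cmH2O.
τ = R × C = 4.52 × 0.03309 L/cmH2O = 0.1496 s.
Fraction remaining at end-expiration = e^(−Te/τ) = e^(−0.30/0.1496) = 0.1346 → 13.46%.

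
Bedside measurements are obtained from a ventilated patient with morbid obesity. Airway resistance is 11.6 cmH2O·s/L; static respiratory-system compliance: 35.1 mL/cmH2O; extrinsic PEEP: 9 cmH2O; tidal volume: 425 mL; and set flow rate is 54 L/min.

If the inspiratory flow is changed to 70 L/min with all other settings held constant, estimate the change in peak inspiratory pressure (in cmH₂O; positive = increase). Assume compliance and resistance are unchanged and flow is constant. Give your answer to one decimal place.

Flow: 54 L/min ÷ 60 = 0.9 L/s.
New flow: 70 L/min ÷ 60 = 1.1667 L/s.
PIP = Vt/C + R·V̇ + PEEP (constant-flow equation of motion).
Only the resistive term changes: ΔPIP = R × ΔV̇ = 11.6 × (1.1667 − 0.9) = 11.6 × 0.2667 = 3.094 cmH2O.

3.1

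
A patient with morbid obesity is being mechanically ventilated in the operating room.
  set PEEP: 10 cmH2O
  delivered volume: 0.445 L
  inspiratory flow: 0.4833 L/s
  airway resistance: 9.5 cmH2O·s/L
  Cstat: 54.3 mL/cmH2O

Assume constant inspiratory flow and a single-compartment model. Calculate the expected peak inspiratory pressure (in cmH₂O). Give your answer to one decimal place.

22.8

Equation of motion (constant flow): PIP = Vt/C + R·V̇ + PEEP.
PIP = 445/54.3 + 9.5×0.4833 + 10 = 8.195 + 4.591 + 10 = 22.786 cmH2O.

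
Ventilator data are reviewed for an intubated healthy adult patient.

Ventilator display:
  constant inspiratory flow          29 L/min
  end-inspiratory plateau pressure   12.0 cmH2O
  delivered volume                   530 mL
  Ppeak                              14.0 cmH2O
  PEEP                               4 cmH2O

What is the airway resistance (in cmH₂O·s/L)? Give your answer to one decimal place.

Flow: 29 L/min ÷ 60 = 0.4833 L/s.
Raw = (PIP − Pplat) / flow = (14.0 − 12.0) / 0.4833 = 2.0 / 0.4833 = 4.138 cmH2O·s/L.

4.1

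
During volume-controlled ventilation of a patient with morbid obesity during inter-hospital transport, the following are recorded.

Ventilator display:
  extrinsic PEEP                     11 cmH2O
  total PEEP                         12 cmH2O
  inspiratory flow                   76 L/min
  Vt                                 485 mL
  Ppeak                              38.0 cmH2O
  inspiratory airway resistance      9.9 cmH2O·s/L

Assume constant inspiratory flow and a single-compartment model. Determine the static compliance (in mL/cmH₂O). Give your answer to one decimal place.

Flow: 76 L/min ÷ 60 = 1.2667 L/s.
Total PEEP = 12 cmH2O (set 11 + intrinsic 1); this is the baseline alveolar pressure.
Equation of motion (constant flow): PIP = Vt/C + R·V̇ + PEEP.
Vt/C = PIP − R·V̇ − PEEP = 38.0 − 9.9×1.2667 − 12 = 38.0 − 12.54 − 12 = 13.46 cmH2O.
C = Vt / 13.46 = 485 / 13.46 = 36.033 mL/cmH2O.

36.0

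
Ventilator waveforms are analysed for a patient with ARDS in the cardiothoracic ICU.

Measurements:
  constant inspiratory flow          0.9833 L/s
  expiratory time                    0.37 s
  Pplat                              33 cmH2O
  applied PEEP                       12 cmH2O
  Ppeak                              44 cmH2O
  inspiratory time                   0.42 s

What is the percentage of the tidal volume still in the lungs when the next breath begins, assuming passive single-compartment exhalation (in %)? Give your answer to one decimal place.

18.6

Vt = flow × Ti = 0.9833 L/s × 0.42 s × 1000 mL/L = 412.99 mL.
R = (PIP − Pplat)/V̇ = (44 − 33) / 0.9833 = 11.0/0.9833 = 11.187 cmH2O·s/L.
C = Vt/(Pplat − PEEP) = 412.99 / (33 − 12) = 412.99/21.0 = 19.666 mL/cmH2O.
τ = R × C = 11.187 × 0.01967 L/cmH2O = 0.22 s.
Fraction remaining at end-expiration = e^(−Te/τ) = e^(−0.37/0.22) = 0.186 → 18.6%.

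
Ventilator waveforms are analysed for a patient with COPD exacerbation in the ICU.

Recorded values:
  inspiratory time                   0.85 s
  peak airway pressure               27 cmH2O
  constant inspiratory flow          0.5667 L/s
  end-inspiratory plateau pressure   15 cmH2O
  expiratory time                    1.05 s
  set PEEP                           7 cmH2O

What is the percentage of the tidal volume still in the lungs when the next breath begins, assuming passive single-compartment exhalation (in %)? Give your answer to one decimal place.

43.9

Vt = flow × Ti = 0.5667 L/s × 0.85 s × 1000 mL/L = 481.7 mL.
R = (PIP − Pplat)/V̇ = (27 − 15) / 0.5667 = 12.0/0.5667 = 21.175 cmH2O·s/L.
C = Vt/(Pplat − PEEP) = 481.7 / (15 − 7) = 481.7/8.0 = 60.213 mL/cmH2O.
τ = R × C = 21.175 × 0.06021 L/cmH2O = 1.275 s.
Fraction remaining at end-expiration = e^(−Te/τ) = e^(−1.05/1.275) = 0.4389 → 43.89%.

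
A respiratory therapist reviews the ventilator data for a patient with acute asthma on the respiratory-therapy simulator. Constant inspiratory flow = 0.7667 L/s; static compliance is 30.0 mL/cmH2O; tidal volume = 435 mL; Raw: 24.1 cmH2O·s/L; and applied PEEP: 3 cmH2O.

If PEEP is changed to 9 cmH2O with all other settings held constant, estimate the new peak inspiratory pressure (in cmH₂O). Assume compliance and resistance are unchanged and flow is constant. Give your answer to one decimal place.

PIP = Vt/C + R·V̇ + PEEP (constant-flow equation of motion).
Only the baseline term changes: ΔPIP = ΔPEEP = 9 − 3 = 6.0 cmH2O.
Original PIP = 435/30.0 + 24.1×0.7667 + 3 = 35.977 cmH2O; new PIP = 35.977 + (6.0) = 41.977 cmH2O.

42.0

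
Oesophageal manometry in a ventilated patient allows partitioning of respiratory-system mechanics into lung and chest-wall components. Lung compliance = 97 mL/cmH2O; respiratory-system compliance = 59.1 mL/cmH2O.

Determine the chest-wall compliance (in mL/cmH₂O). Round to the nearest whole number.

1/Ccw = 1/Crs − 1/CL.
1/Ccw = 1/59.1 − 1/97 = 0.006611.
Ccw = 151.26 mL/cmH2O.

151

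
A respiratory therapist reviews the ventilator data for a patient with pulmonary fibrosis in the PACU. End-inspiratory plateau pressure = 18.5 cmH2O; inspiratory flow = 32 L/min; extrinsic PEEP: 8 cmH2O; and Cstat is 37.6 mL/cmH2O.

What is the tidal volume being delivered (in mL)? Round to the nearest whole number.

Vt = Cstat × (Pplat − PEEP) = 37.6 × (18.5 − 8) = 37.6 × 10.5 = 394.8 mL.

395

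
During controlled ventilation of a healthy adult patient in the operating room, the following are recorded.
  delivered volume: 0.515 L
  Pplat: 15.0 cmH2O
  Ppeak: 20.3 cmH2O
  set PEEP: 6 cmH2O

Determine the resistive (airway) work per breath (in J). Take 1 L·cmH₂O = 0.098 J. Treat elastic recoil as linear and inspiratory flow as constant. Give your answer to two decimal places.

With constant inspiratory flow the resistive pressure is constant at PIP − Pplat = 20.3 − 15.0 = 5.3 cmH2O, so resistive work = 5.3 × 0.515 = 2.73 L·cmH2O.
× 0.098 J/(L·cmH2O) → 0.2675 J.

0.27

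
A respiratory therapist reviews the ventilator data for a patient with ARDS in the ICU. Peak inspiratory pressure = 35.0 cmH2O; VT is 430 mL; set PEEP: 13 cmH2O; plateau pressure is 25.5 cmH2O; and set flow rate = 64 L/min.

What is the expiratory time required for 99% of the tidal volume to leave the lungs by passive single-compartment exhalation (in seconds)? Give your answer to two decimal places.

1.41

Flow: 64 L/min ÷ 60 = 1.0667 L/s.
R = (PIP − Pplat)/V̇ = (35.0 − 25.5) / 1.0667 = 9.5/1.0667 = 8.906 cmH2O·s/L.
C = Vt/(Pplat − PEEP) = 430.0 / (25.5 − 13) = 430.0/12.5 = 34.4 mL/cmH2O.
τ = R × C = 8.906 × 0.0344 L/cmH2O = 0.3064 s.
t = −τ·ln(1 − 0.99) = −0.3064·ln(0.01) = 1.411 s.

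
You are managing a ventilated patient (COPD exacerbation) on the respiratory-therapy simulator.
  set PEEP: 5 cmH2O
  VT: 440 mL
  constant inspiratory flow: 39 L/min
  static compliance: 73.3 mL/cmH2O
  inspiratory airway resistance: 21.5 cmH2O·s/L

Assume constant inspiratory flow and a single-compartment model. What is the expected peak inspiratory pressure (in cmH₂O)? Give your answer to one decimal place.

Flow: 39 L/min ÷ 60 = 0.65 L/s.
Equation of motion (constant flow): PIP = Vt/C + R·V̇ + PEEP.
PIP = 440/73.3 + 21.5×0.65 + 5 = 6.003 + 13.975 + 5 = 24.978 cmH2O.

25.0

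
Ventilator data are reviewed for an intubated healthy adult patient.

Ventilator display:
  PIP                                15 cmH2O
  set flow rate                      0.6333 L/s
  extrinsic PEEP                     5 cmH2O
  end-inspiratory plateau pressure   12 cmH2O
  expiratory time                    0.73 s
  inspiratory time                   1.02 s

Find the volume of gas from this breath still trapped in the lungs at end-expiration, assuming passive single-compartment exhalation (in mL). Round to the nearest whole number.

Vt = flow × Ti = 0.6333 L/s × 1.02 s × 1000 mL/L = 645.97 mL.
R = (PIP − Pplat)/V̇ = (15 − 12) / 0.6333 = 3.0/0.6333 = 4.737 cmH2O·s/L.
C = Vt/(Pplat − PEEP) = 645.97 / (12 − 5) = 645.97/7.0 = 92.281 mL/cmH2O.
τ = R × C = 4.737 × 0.09228 L/cmH2O = 0.4371 s.
Fraction remaining = e^(−Te/τ) = e^(−0.73/0.4371) = 0.1882.
Trapped volume = 645.97 × 0.1882 = 121.57 mL.

122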